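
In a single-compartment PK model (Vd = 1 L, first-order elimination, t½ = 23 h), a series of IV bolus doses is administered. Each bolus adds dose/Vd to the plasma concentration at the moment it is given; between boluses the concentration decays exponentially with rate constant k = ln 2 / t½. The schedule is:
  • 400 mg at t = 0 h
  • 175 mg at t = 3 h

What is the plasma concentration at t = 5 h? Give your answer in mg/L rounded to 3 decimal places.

k = ln 2 / 23 = 0.03014 per h
Dose 1 (400 mg at t=0 h): 400·exp(−0.03014·5) = 344.048 mg/L
Dose 2 (175 mg at t=3 h): 175·exp(−0.03014·2) = 164.764 mg/L
C(5) = 344.048 + 164.764 = 508.811 mg/L

508.811 mg/L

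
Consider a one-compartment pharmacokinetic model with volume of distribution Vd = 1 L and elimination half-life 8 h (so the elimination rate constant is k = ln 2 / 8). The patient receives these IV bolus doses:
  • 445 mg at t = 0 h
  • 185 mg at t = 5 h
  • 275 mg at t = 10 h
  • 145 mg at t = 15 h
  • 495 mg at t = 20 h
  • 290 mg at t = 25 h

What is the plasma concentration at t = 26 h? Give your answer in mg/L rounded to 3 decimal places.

761.679 mg/L

k = ln 2 / 8 = 0.08664 per h
Dose 1 (445 mg at t=0 h): 445·exp(−0.08664·26) = 46.775 mg/L
Dose 2 (185 mg at t=5 h): 185·exp(−0.08664·21) = 29.989 mg/L
Dose 3 (275 mg at t=10 h): 275·exp(−0.08664·16) = 68.750 mg/L
Dose 4 (145 mg at t=15 h): 145·exp(−0.08664·11) = 55.905 mg/L
Dose 5 (495 mg at t=20 h): 495·exp(−0.08664·6) = 294.329 mg/L
Dose 6 (290 mg at t=25 h): 290·exp(−0.08664·1) = 265.931 mg/L
C(26) = 46.775 + 29.989 + 68.750 + 55.905 + 294.329 + 265.931 = 761.679 mg/L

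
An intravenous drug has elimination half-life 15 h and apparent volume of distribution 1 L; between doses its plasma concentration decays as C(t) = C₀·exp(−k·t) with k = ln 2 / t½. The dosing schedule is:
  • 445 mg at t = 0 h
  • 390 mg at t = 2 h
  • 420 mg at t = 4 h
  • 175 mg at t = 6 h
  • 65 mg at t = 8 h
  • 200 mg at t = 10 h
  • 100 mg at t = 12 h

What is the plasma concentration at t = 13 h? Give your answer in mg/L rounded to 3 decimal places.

1203.551 mg/L

k = ln 2 / 15 = 0.04621 per h
Dose 1 (445 mg at t=0 h): 445·exp(−0.04621·13) = 244.044 mg/L
Dose 2 (390 mg at t=2 h): 390·exp(−0.04621·11) = 234.590 mg/L
Dose 3 (420 mg at t=4 h): 420·exp(−0.04621·9) = 277.097 mg/L
Dose 4 (175 mg at t=6 h): 175·exp(−0.04621·7) = 126.636 mg/L
Dose 5 (65 mg at t=8 h): 65·exp(−0.04621·5) = 51.591 mg/L
Dose 6 (200 mg at t=10 h): 200·exp(−0.04621·3) = 174.110 mg/L
Dose 7 (100 mg at t=12 h): 100·exp(−0.04621·1) = 95.484 mg/L
C(13) = 244.044 + 234.590 + 277.097 + 126.636 + 51.591 + 174.110 + 95.484 = 1203.551 mg/L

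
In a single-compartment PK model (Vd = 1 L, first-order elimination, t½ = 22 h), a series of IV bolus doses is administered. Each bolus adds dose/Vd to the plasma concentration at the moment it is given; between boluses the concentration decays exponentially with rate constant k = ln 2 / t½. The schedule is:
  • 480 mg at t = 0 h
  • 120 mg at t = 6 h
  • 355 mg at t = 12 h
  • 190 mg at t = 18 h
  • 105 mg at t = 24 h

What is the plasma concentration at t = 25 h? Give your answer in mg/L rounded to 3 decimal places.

k = ln 2 / 22 = 0.03151 per h
Dose 1 (480 mg at t=0 h): 480·exp(−0.03151·25) = 218.354 mg/L
Dose 2 (120 mg at t=6 h): 120·exp(−0.03151·19) = 65.948 mg/L
Dose 3 (355 mg at t=12 h): 355·exp(−0.03151·13) = 235.693 mg/L
Dose 4 (190 mg at t=18 h): 190·exp(−0.03151·7) = 152.395 mg/L
Dose 5 (105 mg at t=24 h): 105·exp(−0.03151·1) = 101.743 mg/L
C(25) = 218.354 + 65.948 + 235.693 + 152.395 + 101.743 = 774.134 mg/L

774.134 mg/L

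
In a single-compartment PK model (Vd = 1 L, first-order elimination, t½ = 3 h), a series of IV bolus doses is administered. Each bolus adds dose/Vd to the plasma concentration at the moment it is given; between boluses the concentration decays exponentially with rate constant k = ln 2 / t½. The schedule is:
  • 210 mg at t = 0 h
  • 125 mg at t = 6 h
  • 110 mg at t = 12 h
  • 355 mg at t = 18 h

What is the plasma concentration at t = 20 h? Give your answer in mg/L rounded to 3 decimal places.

k = ln 2 / 3 = 0.23105 per h
Dose 1 (210 mg at t=0 h): 210·exp(−0.23105·20) = 2.067 mg/L
Dose 2 (125 mg at t=6 h): 125·exp(−0.23105·14) = 4.922 mg/L
Dose 3 (110 mg at t=12 h): 110·exp(−0.23105·8) = 17.324 mg/L
Dose 4 (355 mg at t=18 h): 355·exp(−0.23105·2) = 223.636 mg/L
C(20) = 2.067 + 4.922 + 17.324 + 223.636 = 247.949 mg/L

247.949 mg/L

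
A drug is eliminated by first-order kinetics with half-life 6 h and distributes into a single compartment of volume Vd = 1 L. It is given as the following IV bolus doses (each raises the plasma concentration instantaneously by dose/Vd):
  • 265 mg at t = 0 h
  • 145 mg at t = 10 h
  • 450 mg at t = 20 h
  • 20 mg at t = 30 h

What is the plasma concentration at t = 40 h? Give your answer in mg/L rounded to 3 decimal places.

k = ln 2 / 6 = 0.11552 per h
Dose 1 (265 mg at t=0 h): 265·exp(−0.11552·40) = 2.608 mg/L
Dose 2 (145 mg at t=10 h): 145·exp(−0.11552·30) = 4.531 mg/L
Dose 3 (450 mg at t=20 h): 450·exp(−0.11552·20) = 44.646 mg/L
Dose 4 (20 mg at t=30 h): 20·exp(−0.11552·10) = 6.300 mg/L
C(40) = 2.608 + 4.531 + 44.646 + 6.300 = 58.085 mg/L

58.085 mg/L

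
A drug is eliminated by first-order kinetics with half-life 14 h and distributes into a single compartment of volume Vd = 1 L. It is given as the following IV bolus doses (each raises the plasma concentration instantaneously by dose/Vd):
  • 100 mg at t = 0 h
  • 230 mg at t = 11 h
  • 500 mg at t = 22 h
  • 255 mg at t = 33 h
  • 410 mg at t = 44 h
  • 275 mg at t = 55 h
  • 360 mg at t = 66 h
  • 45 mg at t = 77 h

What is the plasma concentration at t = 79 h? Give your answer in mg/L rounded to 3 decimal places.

k = ln 2 / 14 = 0.04951 per h
Dose 1 (100 mg at t=0 h): 100·exp(−0.04951·79) = 2.001 mg/L
Dose 2 (230 mg at t=11 h): 230·exp(−0.04951·68) = 7.936 mg/L
Dose 3 (500 mg at t=22 h): 500·exp(−0.04951·57) = 29.740 mg/L
Dose 4 (255 mg at t=33 h): 255·exp(−0.04951·46) = 26.148 mg/L
Dose 5 (410 mg at t=44 h): 410·exp(−0.04951·35) = 72.478 mg/L
Dose 6 (275 mg at t=55 h): 275·exp(−0.04951·24) = 83.807 mg/L
Dose 7 (360 mg at t=66 h): 360·exp(−0.04951·13) = 189.136 mg/L
Dose 8 (45 mg at t=77 h): 45·exp(−0.04951·2) = 40.758 mg/L
C(79) = 2.001 + 7.936 + 29.740 + 26.148 + 72.478 + 83.807 + 189.136 + 40.758 = 452.005 mg/L

452.005 mg/L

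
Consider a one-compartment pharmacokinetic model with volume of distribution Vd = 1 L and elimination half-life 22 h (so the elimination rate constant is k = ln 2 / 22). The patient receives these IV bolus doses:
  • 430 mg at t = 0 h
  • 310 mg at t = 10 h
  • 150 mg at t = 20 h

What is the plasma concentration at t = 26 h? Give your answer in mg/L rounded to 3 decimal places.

k = ln 2 / 22 = 0.03151 per h
Dose 1 (430 mg at t=0 h): 430·exp(−0.03151·26) = 189.542 mg/L
Dose 2 (310 mg at t=10 h): 310·exp(−0.03151·16) = 187.254 mg/L
Dose 3 (150 mg at t=20 h): 150·exp(−0.03151·6) = 124.163 mg/L
C(26) = 189.542 + 187.254 + 124.163 = 500.959 mg/L

500.959 mg/L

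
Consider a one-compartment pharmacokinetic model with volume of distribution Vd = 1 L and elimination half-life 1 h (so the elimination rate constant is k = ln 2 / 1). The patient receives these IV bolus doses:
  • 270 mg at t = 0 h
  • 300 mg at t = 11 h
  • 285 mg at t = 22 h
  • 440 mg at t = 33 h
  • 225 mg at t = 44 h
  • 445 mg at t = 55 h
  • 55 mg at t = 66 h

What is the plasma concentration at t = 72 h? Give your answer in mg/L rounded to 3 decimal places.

0.863 mg/L

k = ln 2 / 1 = 0.69315 per h
Dose 1 (270 mg at t=0 h): 270·exp(−0.69315·72) = 0.000 mg/L
Dose 2 (300 mg at t=11 h): 300·exp(−0.69315·61) = 0.000 mg/L
Dose 3 (285 mg at t=22 h): 285·exp(−0.69315·50) = 0.000 mg/L
Dose 4 (440 mg at t=33 h): 440·exp(−0.69315·39) = 0.000 mg/L
Dose 5 (225 mg at t=44 h): 225·exp(−0.69315·28) = 0.000 mg/L
Dose 6 (445 mg at t=55 h): 445·exp(−0.69315·17) = 0.003 mg/L
Dose 7 (55 mg at t=66 h): 55·exp(−0.69315·6) = 0.859 mg/L
C(72) = 0.000 + 0.000 + 0.000 + 0.000 + 0.000 + 0.003 + 0.859 = 0.863 mg/L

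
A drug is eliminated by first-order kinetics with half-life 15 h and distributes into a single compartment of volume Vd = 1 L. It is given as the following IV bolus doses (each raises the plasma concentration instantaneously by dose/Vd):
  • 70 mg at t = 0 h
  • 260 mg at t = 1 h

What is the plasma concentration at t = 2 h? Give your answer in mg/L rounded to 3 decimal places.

k = ln 2 / 15 = 0.04621 per h
Dose 1 (70 mg at t=0 h): 70·exp(−0.04621·2) = 63.821 mg/L
Dose 2 (260 mg at t=1 h): 260·exp(−0.04621·1) = 248.259 mg/L
C(2) = 63.821 + 248.259 = 312.079 mg/L

312.079 mg/L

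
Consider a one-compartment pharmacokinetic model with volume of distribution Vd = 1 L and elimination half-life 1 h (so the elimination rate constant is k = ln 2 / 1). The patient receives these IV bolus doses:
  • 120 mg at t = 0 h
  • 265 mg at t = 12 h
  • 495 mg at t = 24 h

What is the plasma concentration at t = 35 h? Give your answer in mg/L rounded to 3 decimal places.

k = ln 2 / 1 = 0.69315 per h
Dose 1 (120 mg at t=0 h): 120·exp(−0.69315·35) = 0.000 mg/L
Dose 2 (265 mg at t=12 h): 265·exp(−0.69315·23) = 0.000 mg/L
Dose 3 (495 mg at t=24 h): 495·exp(−0.69315·11) = 0.242 mg/L
C(35) = 0.000 + 0.000 + 0.242 = 0.242 mg/L

0.242 mg/L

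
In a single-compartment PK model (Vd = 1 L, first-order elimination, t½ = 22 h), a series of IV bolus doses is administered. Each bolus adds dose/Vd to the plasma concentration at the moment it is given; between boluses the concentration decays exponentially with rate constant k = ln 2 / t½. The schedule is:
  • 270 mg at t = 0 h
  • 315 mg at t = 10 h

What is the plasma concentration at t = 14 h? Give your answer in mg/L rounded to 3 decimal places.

451.401 mg/L

k = ln 2 / 22 = 0.03151 per h
Dose 1 (270 mg at t=0 h): 270·exp(−0.03151·14) = 173.700 mg/L
Dose 2 (315 mg at t=10 h): 315·exp(−0.03151·4) = 277.701 mg/L
C(14) = 173.700 + 277.701 = 451.401 mg/L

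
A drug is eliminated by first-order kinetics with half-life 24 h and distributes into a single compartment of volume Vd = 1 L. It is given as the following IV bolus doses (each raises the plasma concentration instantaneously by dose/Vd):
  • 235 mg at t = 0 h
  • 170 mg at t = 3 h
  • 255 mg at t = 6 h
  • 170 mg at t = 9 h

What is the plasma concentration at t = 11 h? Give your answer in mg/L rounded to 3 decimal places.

687.139 mg/L

k = ln 2 / 24 = 0.02888 per h
Dose 1 (235 mg at t=0 h): 235·exp(−0.02888·11) = 171.039 mg/L
Dose 2 (170 mg at t=3 h): 170·exp(−0.02888·8) = 134.929 mg/L
Dose 3 (255 mg at t=6 h): 255·exp(−0.02888·5) = 220.712 mg/L
Dose 4 (170 mg at t=9 h): 170·exp(−0.02888·2) = 160.459 mg/L
C(11) = 171.039 + 134.929 + 220.712 + 160.459 = 687.139 mg/L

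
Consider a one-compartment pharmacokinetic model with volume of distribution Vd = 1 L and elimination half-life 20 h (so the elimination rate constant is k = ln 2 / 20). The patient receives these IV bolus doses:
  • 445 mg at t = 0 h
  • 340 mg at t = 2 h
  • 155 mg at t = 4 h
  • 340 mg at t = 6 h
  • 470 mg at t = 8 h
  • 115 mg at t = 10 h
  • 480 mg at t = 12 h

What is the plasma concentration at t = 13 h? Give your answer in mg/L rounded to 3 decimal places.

k = ln 2 / 20 = 0.03466 per h
Dose 1 (445 mg at t=0 h): 445·exp(−0.03466·13) = 283.590 mg/L
Dose 2 (340 mg at t=2 h): 340·exp(−0.03466·11) = 232.227 mg/L
Dose 3 (155 mg at t=4 h): 155·exp(−0.03466·9) = 113.467 mg/L
Dose 4 (340 mg at t=6 h): 340·exp(−0.03466·7) = 266.759 mg/L
Dose 5 (470 mg at t=8 h): 470·exp(−0.03466·5) = 395.221 mg/L
Dose 6 (115 mg at t=10 h): 115·exp(−0.03466·3) = 103.644 mg/L
Dose 7 (480 mg at t=12 h): 480·exp(−0.03466·1) = 463.649 mg/L
C(13) = 283.590 + 232.227 + 113.467 + 266.759 + 395.221 + 103.644 + 463.649 = 1858.556 mg/L

1858.556 mg/L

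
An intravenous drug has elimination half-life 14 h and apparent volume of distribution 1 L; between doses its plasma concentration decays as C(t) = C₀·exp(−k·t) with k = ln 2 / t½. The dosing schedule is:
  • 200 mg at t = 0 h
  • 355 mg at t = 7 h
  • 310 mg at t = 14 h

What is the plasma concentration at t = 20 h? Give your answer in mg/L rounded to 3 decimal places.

k = ln 2 / 14 = 0.04951 per h
Dose 1 (200 mg at t=0 h): 200·exp(−0.04951·20) = 74.300 mg/L
Dose 2 (355 mg at t=7 h): 355·exp(−0.04951·13) = 186.509 mg/L
Dose 3 (310 mg at t=14 h): 310·exp(−0.04951·6) = 230.329 mg/L
C(20) = 74.300 + 186.509 + 230.329 = 491.138 mg/L

491.138 mg/L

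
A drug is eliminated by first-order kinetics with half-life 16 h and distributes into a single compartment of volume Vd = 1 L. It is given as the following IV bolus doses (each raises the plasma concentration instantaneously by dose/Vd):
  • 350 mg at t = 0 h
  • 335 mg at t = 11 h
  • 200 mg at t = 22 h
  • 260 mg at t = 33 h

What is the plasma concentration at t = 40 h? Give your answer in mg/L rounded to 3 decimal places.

k = ln 2 / 16 = 0.04332 per h
Dose 1 (350 mg at t=0 h): 350·exp(−0.04332·40) = 61.872 mg/L
Dose 2 (335 mg at t=11 h): 335·exp(−0.04332·29) = 95.374 mg/L
Dose 3 (200 mg at t=22 h): 200·exp(−0.04332·18) = 91.700 mg/L
Dose 4 (260 mg at t=33 h): 260·exp(−0.04332·7) = 191.987 mg/L
C(40) = 61.872 + 95.374 + 91.700 + 191.987 = 440.933 mg/L

440.933 mg/L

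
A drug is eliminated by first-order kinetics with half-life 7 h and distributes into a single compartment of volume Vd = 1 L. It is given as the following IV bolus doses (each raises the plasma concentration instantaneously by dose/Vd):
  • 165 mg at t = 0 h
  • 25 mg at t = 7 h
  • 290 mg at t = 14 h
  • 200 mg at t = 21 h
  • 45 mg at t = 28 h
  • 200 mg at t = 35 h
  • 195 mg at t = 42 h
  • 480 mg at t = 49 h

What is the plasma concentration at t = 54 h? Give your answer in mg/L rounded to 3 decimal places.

k = ln 2 / 7 = 0.09902 per h
Dose 1 (165 mg at t=0 h): 165·exp(−0.09902·54) = 0.786 mg/L
Dose 2 (25 mg at t=7 h): 25·exp(−0.09902·47) = 0.238 mg/L
Dose 3 (290 mg at t=14 h): 290·exp(−0.09902·40) = 5.524 mg/L
Dose 4 (200 mg at t=21 h): 200·exp(−0.09902·33) = 7.619 mg/L
Dose 5 (45 mg at t=28 h): 45·exp(−0.09902·26) = 3.428 mg/L
Dose 6 (200 mg at t=35 h): 200·exp(−0.09902·19) = 30.475 mg/L
Dose 7 (195 mg at t=42 h): 195·exp(−0.09902·12) = 59.427 mg/L
Dose 8 (480 mg at t=49 h): 480·exp(−0.09902·5) = 292.563 mg/L
C(54) = 0.786 + 0.238 + 5.524 + 7.619 + 3.428 + 30.475 + 59.427 + 292.563 = 400.060 mg/L

400.060 mg/L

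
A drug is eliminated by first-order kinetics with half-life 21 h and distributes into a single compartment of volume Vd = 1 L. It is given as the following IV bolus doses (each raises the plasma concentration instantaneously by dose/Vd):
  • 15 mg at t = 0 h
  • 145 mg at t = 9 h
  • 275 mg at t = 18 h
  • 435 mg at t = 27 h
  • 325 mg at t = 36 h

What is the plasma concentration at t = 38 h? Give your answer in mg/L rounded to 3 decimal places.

808.863 mg/L

k = ln 2 / 21 = 0.03301 per h
Dose 1 (15 mg at t=0 h): 15·exp(−0.03301·38) = 4.279 mg/L
Dose 2 (145 mg at t=9 h): 145·exp(−0.03301·29) = 55.675 mg/L
Dose 3 (275 mg at t=18 h): 275·exp(−0.03301·20) = 142.114 mg/L
Dose 4 (435 mg at t=27 h): 435·exp(−0.03301·11) = 302.557 mg/L
Dose 5 (325 mg at t=36 h): 325·exp(−0.03301·2) = 304.238 mg/L
C(38) = 4.279 + 55.675 + 142.114 + 302.557 + 304.238 = 808.863 mg/L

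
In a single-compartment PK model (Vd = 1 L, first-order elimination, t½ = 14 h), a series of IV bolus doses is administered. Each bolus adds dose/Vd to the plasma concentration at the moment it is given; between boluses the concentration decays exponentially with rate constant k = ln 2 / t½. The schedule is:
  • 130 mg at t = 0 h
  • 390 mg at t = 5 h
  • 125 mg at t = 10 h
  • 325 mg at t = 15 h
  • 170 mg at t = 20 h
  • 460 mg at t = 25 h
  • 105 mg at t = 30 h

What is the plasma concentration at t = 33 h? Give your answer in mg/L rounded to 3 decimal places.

785.584 mg/L

k = ln 2 / 14 = 0.04951 per h
Dose 1 (130 mg at t=0 h): 130·exp(−0.04951·33) = 25.373 mg/L
Dose 2 (390 mg at t=5 h): 390·exp(−0.04951·28) = 97.500 mg/L
Dose 3 (125 mg at t=10 h): 125·exp(−0.04951·23) = 40.028 mg/L
Dose 4 (325 mg at t=15 h): 325·exp(−0.04951·18) = 133.304 mg/L
Dose 5 (170 mg at t=20 h): 170·exp(−0.04951·13) = 89.314 mg/L
Dose 6 (460 mg at t=25 h): 460·exp(−0.04951·8) = 309.557 mg/L
Dose 7 (105 mg at t=30 h): 105·exp(−0.04951·3) = 90.507 mg/L
C(33) = 25.373 + 97.500 + 40.028 + 133.304 + 89.314 + 309.557 + 90.507 = 785.584 mg/L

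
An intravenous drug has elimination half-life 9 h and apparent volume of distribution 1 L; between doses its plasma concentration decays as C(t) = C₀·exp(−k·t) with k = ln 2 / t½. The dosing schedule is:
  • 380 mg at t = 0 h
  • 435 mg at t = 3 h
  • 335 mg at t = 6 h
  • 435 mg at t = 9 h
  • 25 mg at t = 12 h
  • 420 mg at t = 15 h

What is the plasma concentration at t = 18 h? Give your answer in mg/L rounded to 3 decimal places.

931.564 mg/L

k = ln 2 / 9 = 0.07702 per h
Dose 1 (380 mg at t=0 h): 380·exp(−0.07702·18) = 95.000 mg/L
Dose 2 (435 mg at t=3 h): 435·exp(−0.07702·15) = 137.016 mg/L
Dose 3 (335 mg at t=6 h): 335·exp(−0.07702·12) = 132.945 mg/L
Dose 4 (435 mg at t=9 h): 435·exp(−0.07702·9) = 217.500 mg/L
Dose 5 (25 mg at t=12 h): 25·exp(−0.07702·6) = 15.749 mg/L
Dose 6 (420 mg at t=15 h): 420·exp(−0.07702·3) = 333.354 mg/L
C(18) = 95.000 + 137.016 + 132.945 + 217.500 + 15.749 + 333.354 = 931.564 mg/L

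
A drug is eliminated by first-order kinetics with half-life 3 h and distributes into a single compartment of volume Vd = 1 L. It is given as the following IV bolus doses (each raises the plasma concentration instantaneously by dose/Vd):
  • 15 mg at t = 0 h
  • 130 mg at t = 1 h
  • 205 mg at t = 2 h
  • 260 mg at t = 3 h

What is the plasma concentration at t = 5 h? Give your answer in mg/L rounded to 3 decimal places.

k = ln 2 / 3 = 0.23105 per h
Dose 1 (15 mg at t=0 h): 15·exp(−0.23105·5) = 4.725 mg/L
Dose 2 (130 mg at t=1 h): 130·exp(−0.23105·4) = 51.591 mg/L
Dose 3 (205 mg at t=2 h): 205·exp(−0.23105·3) = 102.500 mg/L
Dose 4 (260 mg at t=3 h): 260·exp(−0.23105·2) = 163.790 mg/L
C(5) = 4.725 + 51.591 + 102.500 + 163.790 = 322.605 mg/L

322.605 mg/L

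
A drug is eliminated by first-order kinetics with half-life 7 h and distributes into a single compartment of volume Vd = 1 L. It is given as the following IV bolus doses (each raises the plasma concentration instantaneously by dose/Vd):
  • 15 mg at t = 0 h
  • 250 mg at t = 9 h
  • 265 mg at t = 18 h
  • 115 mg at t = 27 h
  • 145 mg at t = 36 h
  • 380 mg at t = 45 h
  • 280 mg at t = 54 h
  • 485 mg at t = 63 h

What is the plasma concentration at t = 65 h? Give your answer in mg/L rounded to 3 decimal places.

558.923 mg/L

k = ln 2 / 7 = 0.09902 per h
Dose 1 (15 mg at t=0 h): 15·exp(−0.09902·65) = 0.024 mg/L
Dose 2 (250 mg at t=9 h): 250·exp(−0.09902·56) = 0.977 mg/L
Dose 3 (265 mg at t=18 h): 265·exp(−0.09902·47) = 2.524 mg/L
Dose 4 (115 mg at t=27 h): 115·exp(−0.09902·38) = 2.670 mg/L
Dose 5 (145 mg at t=36 h): 145·exp(−0.09902·29) = 8.208 mg/L
Dose 6 (380 mg at t=45 h): 380·exp(−0.09902·20) = 52.444 mg/L
Dose 7 (280 mg at t=54 h): 280·exp(−0.09902·11) = 94.213 mg/L
Dose 8 (485 mg at t=63 h): 485·exp(−0.09902·2) = 397.863 mg/L
C(65) = 0.024 + 0.977 + 2.524 + 2.670 + 8.208 + 52.444 + 94.213 + 397.863 = 558.923 mg/L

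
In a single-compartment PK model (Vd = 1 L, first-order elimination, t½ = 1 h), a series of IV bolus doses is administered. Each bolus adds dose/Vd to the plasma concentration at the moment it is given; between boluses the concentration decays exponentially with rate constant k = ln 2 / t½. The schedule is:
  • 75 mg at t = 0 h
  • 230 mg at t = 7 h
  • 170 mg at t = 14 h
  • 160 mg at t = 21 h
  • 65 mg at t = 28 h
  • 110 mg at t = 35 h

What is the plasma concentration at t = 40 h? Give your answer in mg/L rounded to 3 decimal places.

k = ln 2 / 1 = 0.69315 per h
Dose 1 (75 mg at t=0 h): 75·exp(−0.69315·40) = 0.000 mg/L
Dose 2 (230 mg at t=7 h): 230·exp(−0.69315·33) = 0.000 mg/L
Dose 3 (170 mg at t=14 h): 170·exp(−0.69315·26) = 0.000 mg/L
Dose 4 (160 mg at t=21 h): 160·exp(−0.69315·19) = 0.000 mg/L
Dose 5 (65 mg at t=28 h): 65·exp(−0.69315·12) = 0.016 mg/L
Dose 6 (110 mg at t=35 h): 110·exp(−0.69315·5) = 3.438 mg/L
C(40) = 0.000 + 0.000 + 0.000 + 0.000 + 0.016 + 3.438 = 3.454 mg/L

3.454 mg/L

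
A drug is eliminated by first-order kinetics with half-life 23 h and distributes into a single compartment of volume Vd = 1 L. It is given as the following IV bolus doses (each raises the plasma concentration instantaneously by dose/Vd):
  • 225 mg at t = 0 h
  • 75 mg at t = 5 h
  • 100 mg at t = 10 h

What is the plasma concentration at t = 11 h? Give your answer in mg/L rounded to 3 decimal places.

k = ln 2 / 23 = 0.03014 per h
Dose 1 (225 mg at t=0 h): 225·exp(−0.03014·11) = 161.515 mg/L
Dose 2 (75 mg at t=5 h): 75·exp(−0.03014·6) = 62.594 mg/L
Dose 3 (100 mg at t=10 h): 100·exp(−0.03014·1) = 97.031 mg/L
C(11) = 161.515 + 62.594 + 97.031 = 321.140 mg/L

321.140 mg/L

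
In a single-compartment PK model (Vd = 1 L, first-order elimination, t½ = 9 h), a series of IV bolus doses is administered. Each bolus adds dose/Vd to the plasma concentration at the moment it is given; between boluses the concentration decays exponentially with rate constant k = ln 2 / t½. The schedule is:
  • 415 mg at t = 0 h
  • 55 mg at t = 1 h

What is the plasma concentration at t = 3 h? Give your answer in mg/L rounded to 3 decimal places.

k = ln 2 / 9 = 0.07702 per h
Dose 1 (415 mg at t=0 h): 415·exp(−0.07702·3) = 329.386 mg/L
Dose 2 (55 mg at t=1 h): 55·exp(−0.07702·2) = 47.148 mg/L
C(3) = 329.386 + 47.148 = 376.534 mg/L

376.534 mg/L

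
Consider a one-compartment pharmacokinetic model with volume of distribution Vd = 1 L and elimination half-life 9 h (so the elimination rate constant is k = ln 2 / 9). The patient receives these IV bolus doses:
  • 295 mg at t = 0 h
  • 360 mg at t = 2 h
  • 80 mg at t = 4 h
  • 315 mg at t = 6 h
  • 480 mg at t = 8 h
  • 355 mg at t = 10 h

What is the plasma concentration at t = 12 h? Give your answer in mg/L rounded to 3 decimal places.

k = ln 2 / 9 = 0.07702 per h
Dose 1 (295 mg at t=0 h): 295·exp(−0.07702·12) = 117.071 mg/L
Dose 2 (360 mg at t=2 h): 360·exp(−0.07702·10) = 166.657 mg/L
Dose 3 (80 mg at t=4 h): 80·exp(−0.07702·8) = 43.202 mg/L
Dose 4 (315 mg at t=6 h): 315·exp(−0.07702·6) = 198.438 mg/L
Dose 5 (480 mg at t=8 h): 480·exp(−0.07702·4) = 352.736 mg/L
Dose 6 (355 mg at t=10 h): 355·exp(−0.07702·2) = 304.322 mg/L
C(12) = 117.071 + 166.657 + 43.202 + 198.438 + 352.736 + 304.322 = 1182.426 mg/L

1182.426 mg/L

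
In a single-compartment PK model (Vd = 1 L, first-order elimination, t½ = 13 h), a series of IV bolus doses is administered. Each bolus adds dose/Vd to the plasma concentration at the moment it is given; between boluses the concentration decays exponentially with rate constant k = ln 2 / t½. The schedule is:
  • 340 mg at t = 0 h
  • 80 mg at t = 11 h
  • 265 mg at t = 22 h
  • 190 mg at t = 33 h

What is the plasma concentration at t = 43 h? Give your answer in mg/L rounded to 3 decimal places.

246.830 mg/L

k = ln 2 / 13 = 0.05332 per h
Dose 1 (340 mg at t=0 h): 340·exp(−0.05332·43) = 34.337 mg/L
Dose 2 (80 mg at t=11 h): 80·exp(−0.05332·32) = 14.524 mg/L
Dose 3 (265 mg at t=22 h): 265·exp(−0.05332·21) = 86.490 mg/L
Dose 4 (190 mg at t=33 h): 190·exp(−0.05332·10) = 111.479 mg/L
C(43) = 34.337 + 14.524 + 86.490 + 111.479 = 246.830 mg/L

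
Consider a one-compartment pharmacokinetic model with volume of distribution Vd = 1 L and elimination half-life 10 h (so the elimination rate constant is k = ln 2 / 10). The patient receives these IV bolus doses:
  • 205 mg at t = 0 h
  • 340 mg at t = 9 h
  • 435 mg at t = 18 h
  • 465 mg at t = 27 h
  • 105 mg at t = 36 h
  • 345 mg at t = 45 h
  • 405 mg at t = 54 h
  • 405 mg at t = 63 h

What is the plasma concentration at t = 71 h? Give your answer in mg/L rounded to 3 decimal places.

462.635 mg/L

k = ln 2 / 10 = 0.06931 per h
Dose 1 (205 mg at t=0 h): 205·exp(−0.06931·71) = 1.494 mg/L
Dose 2 (340 mg at t=9 h): 340·exp(−0.06931·62) = 4.625 mg/L
Dose 3 (435 mg at t=18 h): 435·exp(−0.06931·53) = 11.042 mg/L
Dose 4 (465 mg at t=27 h): 465·exp(−0.06931·44) = 22.025 mg/L
Dose 5 (105 mg at t=36 h): 105·exp(−0.06931·35) = 9.281 mg/L
Dose 6 (345 mg at t=45 h): 345·exp(−0.06931·26) = 56.904 mg/L
Dose 7 (405 mg at t=54 h): 405·exp(−0.06931·17) = 124.653 mg/L
Dose 8 (405 mg at t=63 h): 405·exp(−0.06931·8) = 232.611 mg/L
C(71) = 1.494 + 4.625 + 11.042 + 22.025 + 9.281 + 56.904 + 124.653 + 232.611 = 462.635 mg/L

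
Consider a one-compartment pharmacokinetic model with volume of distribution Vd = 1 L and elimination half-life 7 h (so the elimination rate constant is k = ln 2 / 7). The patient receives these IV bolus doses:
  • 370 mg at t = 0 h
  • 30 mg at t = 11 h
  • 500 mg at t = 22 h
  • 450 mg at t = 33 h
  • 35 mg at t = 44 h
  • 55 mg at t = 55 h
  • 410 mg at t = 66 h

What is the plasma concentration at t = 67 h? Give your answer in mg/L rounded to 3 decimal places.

k = ln 2 / 7 = 0.09902 per h
Dose 1 (370 mg at t=0 h): 370·exp(−0.09902·67) = 0.486 mg/L
Dose 2 (30 mg at t=11 h): 30·exp(−0.09902·56) = 0.117 mg/L
Dose 3 (500 mg at t=22 h): 500·exp(−0.09902·45) = 5.805 mg/L
Dose 4 (450 mg at t=33 h): 450·exp(−0.09902·34) = 15.526 mg/L
Dose 5 (35 mg at t=44 h): 35·exp(−0.09902·23) = 3.589 mg/L
Dose 6 (55 mg at t=55 h): 55·exp(−0.09902·12) = 16.761 mg/L
Dose 7 (410 mg at t=66 h): 410·exp(−0.09902·1) = 371.347 mg/L
C(67) = 0.486 + 0.117 + 5.805 + 15.526 + 3.589 + 16.761 + 371.347 = 413.632 mg/L

413.632 mg/L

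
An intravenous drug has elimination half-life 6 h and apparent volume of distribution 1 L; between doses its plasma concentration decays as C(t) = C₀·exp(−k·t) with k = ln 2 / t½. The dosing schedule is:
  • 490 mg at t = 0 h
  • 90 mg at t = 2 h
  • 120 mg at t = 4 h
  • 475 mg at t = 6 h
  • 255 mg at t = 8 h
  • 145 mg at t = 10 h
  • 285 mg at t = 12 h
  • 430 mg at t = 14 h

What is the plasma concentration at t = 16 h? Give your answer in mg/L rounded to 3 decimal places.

969.171 mg/L

k = ln 2 / 6 = 0.11552 per h
Dose 1 (490 mg at t=0 h): 490·exp(−0.11552·16) = 77.170 mg/L
Dose 2 (90 mg at t=2 h): 90·exp(−0.11552·14) = 17.858 mg/L
Dose 3 (120 mg at t=4 h): 120·exp(−0.11552·12) = 30.000 mg/L
Dose 4 (475 mg at t=6 h): 475·exp(−0.11552·10) = 149.616 mg/L
Dose 5 (255 mg at t=8 h): 255·exp(−0.11552·8) = 101.197 mg/L
Dose 6 (145 mg at t=10 h): 145·exp(−0.11552·6) = 72.500 mg/L
Dose 7 (285 mg at t=12 h): 285·exp(−0.11552·4) = 179.539 mg/L
Dose 8 (430 mg at t=14 h): 430·exp(−0.11552·2) = 341.291 mg/L
C(16) = 77.170 + 17.858 + 30.000 + 149.616 + 101.197 + 72.500 + 179.539 + 341.291 = 969.171 mg/L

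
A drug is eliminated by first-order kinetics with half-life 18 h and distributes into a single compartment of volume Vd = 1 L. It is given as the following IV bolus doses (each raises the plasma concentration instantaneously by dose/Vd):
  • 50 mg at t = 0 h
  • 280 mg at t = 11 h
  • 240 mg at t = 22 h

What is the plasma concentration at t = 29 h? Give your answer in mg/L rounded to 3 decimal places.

k = ln 2 / 18 = 0.03851 per h
Dose 1 (50 mg at t=0 h): 50·exp(−0.03851·29) = 16.367 mg/L
Dose 2 (280 mg at t=11 h): 280·exp(−0.03851·18) = 140.000 mg/L
Dose 3 (240 mg at t=22 h): 240·exp(−0.03851·7) = 183.292 mg/L
C(29) = 16.367 + 140.000 + 183.292 = 339.660 mg/L

339.660 mg/L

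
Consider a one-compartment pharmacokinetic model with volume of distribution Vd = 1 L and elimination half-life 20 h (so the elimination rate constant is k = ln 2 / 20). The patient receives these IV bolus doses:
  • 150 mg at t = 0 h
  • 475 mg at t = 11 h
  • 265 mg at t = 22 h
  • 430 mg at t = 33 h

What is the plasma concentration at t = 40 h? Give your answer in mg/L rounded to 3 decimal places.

690.741 mg/L

k = ln 2 / 20 = 0.03466 per h
Dose 1 (150 mg at t=0 h): 150·exp(−0.03466·40) = 37.500 mg/L
Dose 2 (475 mg at t=11 h): 475·exp(−0.03466·29) = 173.860 mg/L
Dose 3 (265 mg at t=22 h): 265·exp(−0.03466·18) = 142.010 mg/L
Dose 4 (430 mg at t=33 h): 430·exp(−0.03466·7) = 337.371 mg/L
C(40) = 37.500 + 173.860 + 142.010 + 337.371 = 690.741 mg/L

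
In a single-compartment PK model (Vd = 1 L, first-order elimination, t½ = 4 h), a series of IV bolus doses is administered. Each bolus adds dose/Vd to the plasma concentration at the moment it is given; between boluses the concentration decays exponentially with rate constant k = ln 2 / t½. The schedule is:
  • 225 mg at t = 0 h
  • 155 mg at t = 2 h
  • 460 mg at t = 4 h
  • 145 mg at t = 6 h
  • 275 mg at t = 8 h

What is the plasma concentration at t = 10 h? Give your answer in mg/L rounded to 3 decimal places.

508.114 mg/L

k = ln 2 / 4 = 0.17329 per h
Dose 1 (225 mg at t=0 h): 225·exp(−0.17329·10) = 39.775 mg/L
Dose 2 (155 mg at t=2 h): 155·exp(−0.17329·8) = 38.750 mg/L
Dose 3 (460 mg at t=4 h): 460·exp(−0.17329·6) = 162.635 mg/L
Dose 4 (145 mg at t=6 h): 145·exp(−0.17329·4) = 72.500 mg/L
Dose 5 (275 mg at t=8 h): 275·exp(−0.17329·2) = 194.454 mg/L
C(10) = 39.775 + 38.750 + 162.635 + 72.500 + 194.454 = 508.114 mg/L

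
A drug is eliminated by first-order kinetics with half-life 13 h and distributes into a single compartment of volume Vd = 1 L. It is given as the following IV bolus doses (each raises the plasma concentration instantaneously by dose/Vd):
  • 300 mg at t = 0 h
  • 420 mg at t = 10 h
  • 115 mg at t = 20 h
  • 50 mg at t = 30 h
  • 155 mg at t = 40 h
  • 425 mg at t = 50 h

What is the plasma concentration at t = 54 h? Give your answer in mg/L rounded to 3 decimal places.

506.589 mg/L

k = ln 2 / 13 = 0.05332 per h
Dose 1 (300 mg at t=0 h): 300·exp(−0.05332·54) = 16.853 mg/L
Dose 2 (420 mg at t=10 h): 420·exp(−0.05332·44) = 40.214 mg/L
Dose 3 (115 mg at t=20 h): 115·exp(−0.05332·34) = 18.767 mg/L
Dose 4 (50 mg at t=30 h): 50·exp(−0.05332·24) = 13.907 mg/L
Dose 5 (155 mg at t=40 h): 155·exp(−0.05332·14) = 73.476 mg/L
Dose 6 (425 mg at t=50 h): 425·exp(−0.05332·4) = 343.372 mg/L
C(54) = 16.853 + 40.214 + 18.767 + 13.907 + 73.476 + 343.372 = 506.589 mg/L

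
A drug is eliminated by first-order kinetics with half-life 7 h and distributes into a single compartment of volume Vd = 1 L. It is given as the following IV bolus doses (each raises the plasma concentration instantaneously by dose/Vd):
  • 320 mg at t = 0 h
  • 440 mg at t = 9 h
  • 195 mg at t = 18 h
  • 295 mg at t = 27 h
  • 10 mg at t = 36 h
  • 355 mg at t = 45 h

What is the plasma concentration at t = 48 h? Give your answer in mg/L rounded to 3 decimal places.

k = ln 2 / 7 = 0.09902 per h
Dose 1 (320 mg at t=0 h): 320·exp(−0.09902·48) = 2.760 mg/L
Dose 2 (440 mg at t=9 h): 440·exp(−0.09902·39) = 9.253 mg/L
Dose 3 (195 mg at t=18 h): 195·exp(−0.09902·30) = 9.998 mg/L
Dose 4 (295 mg at t=27 h): 295·exp(−0.09902·21) = 36.875 mg/L
Dose 5 (10 mg at t=36 h): 10·exp(−0.09902·12) = 3.048 mg/L
Dose 6 (355 mg at t=45 h): 355·exp(−0.09902·3) = 263.764 mg/L
C(48) = 2.760 + 9.253 + 9.998 + 36.875 + 3.048 + 263.764 = 325.698 mg/L

325.698 mg/L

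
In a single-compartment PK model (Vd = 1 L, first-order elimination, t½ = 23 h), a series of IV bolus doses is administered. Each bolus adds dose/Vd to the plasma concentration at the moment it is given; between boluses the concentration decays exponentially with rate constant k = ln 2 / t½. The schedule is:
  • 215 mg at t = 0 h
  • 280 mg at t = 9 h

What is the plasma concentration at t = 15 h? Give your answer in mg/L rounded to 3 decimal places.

370.493 mg/L

k = ln 2 / 23 = 0.03014 per h
Dose 1 (215 mg at t=0 h): 215·exp(−0.03014·15) = 136.809 mg/L
Dose 2 (280 mg at t=9 h): 280·exp(−0.03014·6) = 233.684 mg/L
C(15) = 136.809 + 233.684 = 370.493 mg/L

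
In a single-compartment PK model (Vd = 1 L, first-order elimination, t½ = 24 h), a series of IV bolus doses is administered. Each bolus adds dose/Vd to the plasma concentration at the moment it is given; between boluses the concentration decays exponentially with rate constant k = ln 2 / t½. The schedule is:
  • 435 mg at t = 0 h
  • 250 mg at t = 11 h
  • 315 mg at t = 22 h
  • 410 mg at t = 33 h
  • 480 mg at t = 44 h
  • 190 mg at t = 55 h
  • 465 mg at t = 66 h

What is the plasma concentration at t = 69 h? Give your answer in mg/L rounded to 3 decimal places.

1118.517 mg/L

k = ln 2 / 24 = 0.02888 per h
Dose 1 (435 mg at t=0 h): 435·exp(−0.02888·69) = 59.296 mg/L
Dose 2 (250 mg at t=11 h): 250·exp(−0.02888·58) = 46.822 mg/L
Dose 3 (315 mg at t=22 h): 315·exp(−0.02888·47) = 81.058 mg/L
Dose 4 (410 mg at t=33 h): 410·exp(−0.02888·36) = 144.957 mg/L
Dose 5 (480 mg at t=44 h): 480·exp(−0.02888·25) = 233.168 mg/L
Dose 6 (190 mg at t=55 h): 190·exp(−0.02888·14) = 126.810 mg/L
Dose 7 (465 mg at t=66 h): 465·exp(−0.02888·3) = 426.407 mg/L
C(69) = 59.296 + 46.822 + 81.058 + 144.957 + 233.168 + 126.810 + 426.407 = 1118.517 mg/L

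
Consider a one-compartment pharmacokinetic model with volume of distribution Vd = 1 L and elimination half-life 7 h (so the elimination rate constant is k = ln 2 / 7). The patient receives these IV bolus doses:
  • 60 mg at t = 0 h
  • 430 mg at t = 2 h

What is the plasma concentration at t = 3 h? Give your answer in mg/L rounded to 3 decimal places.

434.041 mg/L

k = ln 2 / 7 = 0.09902 per h
Dose 1 (60 mg at t=0 h): 60·exp(−0.09902·3) = 44.580 mg/L
Dose 2 (430 mg at t=2 h): 430·exp(−0.09902·1) = 389.461 mg/L
C(3) = 44.580 + 389.461 = 434.041 mg/L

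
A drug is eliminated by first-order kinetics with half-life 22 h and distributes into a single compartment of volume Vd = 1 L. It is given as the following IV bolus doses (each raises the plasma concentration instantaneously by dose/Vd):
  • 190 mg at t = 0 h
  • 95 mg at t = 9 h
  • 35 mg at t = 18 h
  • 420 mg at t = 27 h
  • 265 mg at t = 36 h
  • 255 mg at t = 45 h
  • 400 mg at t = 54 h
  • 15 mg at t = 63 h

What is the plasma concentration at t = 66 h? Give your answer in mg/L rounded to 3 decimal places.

692.425 mg/L

k = ln 2 / 22 = 0.03151 per h
Dose 1 (190 mg at t=0 h): 190·exp(−0.03151·66) = 23.750 mg/L
Dose 2 (95 mg at t=9 h): 95·exp(−0.03151·57) = 15.768 mg/L
Dose 3 (35 mg at t=18 h): 35·exp(−0.03151·48) = 7.714 mg/L
Dose 4 (420 mg at t=27 h): 420·exp(−0.03151·39) = 122.915 mg/L
Dose 5 (265 mg at t=36 h): 265·exp(−0.03151·30) = 102.979 mg/L
Dose 6 (255 mg at t=45 h): 255·exp(−0.03151·21) = 131.581 mg/L
Dose 7 (400 mg at t=54 h): 400·exp(−0.03151·12) = 274.070 mg/L
Dose 8 (15 mg at t=63 h): 15·exp(−0.03151·3) = 13.647 mg/L
C(66) = 23.750 + 15.768 + 7.714 + 122.915 + 102.979 + 131.581 + 274.070 + 13.647 = 692.425 mg/L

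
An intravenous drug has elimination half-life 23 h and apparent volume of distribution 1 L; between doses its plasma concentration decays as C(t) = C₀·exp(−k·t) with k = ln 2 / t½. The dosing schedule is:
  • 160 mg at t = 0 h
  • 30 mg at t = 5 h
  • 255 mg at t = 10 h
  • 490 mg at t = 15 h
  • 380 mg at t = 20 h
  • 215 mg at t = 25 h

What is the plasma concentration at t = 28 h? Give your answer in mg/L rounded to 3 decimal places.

k = ln 2 / 23 = 0.03014 per h
Dose 1 (160 mg at t=0 h): 160·exp(−0.03014·28) = 68.810 mg/L
Dose 2 (30 mg at t=5 h): 30·exp(−0.03014·23) = 15.000 mg/L
Dose 3 (255 mg at t=10 h): 255·exp(−0.03014·18) = 148.235 mg/L
Dose 4 (490 mg at t=15 h): 490·exp(−0.03014·13) = 331.168 mg/L
Dose 5 (380 mg at t=20 h): 380·exp(−0.03014·8) = 298.592 mg/L
Dose 6 (215 mg at t=25 h): 215·exp(−0.03014·3) = 196.415 mg/L
C(28) = 68.810 + 15.000 + 148.235 + 331.168 + 298.592 + 196.415 = 1058.219 mg/L

1058.219 mg/L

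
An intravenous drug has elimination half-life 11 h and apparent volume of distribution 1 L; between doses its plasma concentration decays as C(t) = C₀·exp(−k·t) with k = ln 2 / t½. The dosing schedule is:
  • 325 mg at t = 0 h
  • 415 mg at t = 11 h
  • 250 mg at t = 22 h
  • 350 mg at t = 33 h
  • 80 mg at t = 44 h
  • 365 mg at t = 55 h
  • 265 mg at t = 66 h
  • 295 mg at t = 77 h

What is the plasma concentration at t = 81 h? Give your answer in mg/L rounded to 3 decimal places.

441.032 mg/L

k = ln 2 / 11 = 0.06301 per h
Dose 1 (325 mg at t=0 h): 325·exp(−0.06301·81) = 1.973 mg/L
Dose 2 (415 mg at t=11 h): 415·exp(−0.06301·70) = 5.040 mg/L
Dose 3 (250 mg at t=22 h): 250·exp(−0.06301·59) = 6.072 mg/L
Dose 4 (350 mg at t=33 h): 350·exp(−0.06301·48) = 17.001 mg/L
Dose 5 (80 mg at t=44 h): 80·exp(−0.06301·37) = 7.772 mg/L
Dose 6 (365 mg at t=55 h): 365·exp(−0.06301·26) = 70.920 mg/L
Dose 7 (265 mg at t=66 h): 265·exp(−0.06301·15) = 102.979 mg/L
Dose 8 (295 mg at t=77 h): 295·exp(−0.06301·4) = 229.275 mg/L
C(81) = 1.973 + 5.040 + 6.072 + 17.001 + 7.772 + 70.920 + 102.979 + 229.275 = 441.032 mg/L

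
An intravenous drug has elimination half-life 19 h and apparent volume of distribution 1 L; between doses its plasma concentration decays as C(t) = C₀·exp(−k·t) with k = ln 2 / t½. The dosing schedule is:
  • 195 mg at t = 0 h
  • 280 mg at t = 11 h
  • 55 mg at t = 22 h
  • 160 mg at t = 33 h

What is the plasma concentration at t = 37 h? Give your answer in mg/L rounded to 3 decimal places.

329.106 mg/L

k = ln 2 / 19 = 0.03648 per h
Dose 1 (195 mg at t=0 h): 195·exp(−0.03648·37) = 50.561 mg/L
Dose 2 (280 mg at t=11 h): 280·exp(−0.03648·26) = 108.448 mg/L
Dose 3 (55 mg at t=22 h): 55·exp(−0.03648·15) = 31.821 mg/L
Dose 4 (160 mg at t=33 h): 160·exp(−0.03648·4) = 138.276 mg/L
C(37) = 50.561 + 108.448 + 31.821 + 138.276 = 329.106 mg/L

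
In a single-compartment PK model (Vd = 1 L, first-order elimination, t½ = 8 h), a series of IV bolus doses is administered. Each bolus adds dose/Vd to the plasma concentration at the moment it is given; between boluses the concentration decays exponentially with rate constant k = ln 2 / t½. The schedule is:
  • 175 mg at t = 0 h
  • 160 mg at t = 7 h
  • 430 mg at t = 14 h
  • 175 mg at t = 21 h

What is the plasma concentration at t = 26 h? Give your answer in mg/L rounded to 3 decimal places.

314.740 mg/L

k = ln 2 / 8 = 0.08664 per h
Dose 1 (175 mg at t=0 h): 175·exp(−0.08664·26) = 18.395 mg/L
Dose 2 (160 mg at t=7 h): 160·exp(−0.08664·19) = 30.844 mg/L
Dose 3 (430 mg at t=14 h): 430·exp(−0.08664·12) = 152.028 mg/L
Dose 4 (175 mg at t=21 h): 175·exp(−0.08664·5) = 113.473 mg/L
C(26) = 18.395 + 30.844 + 152.028 + 113.473 = 314.740 mg/L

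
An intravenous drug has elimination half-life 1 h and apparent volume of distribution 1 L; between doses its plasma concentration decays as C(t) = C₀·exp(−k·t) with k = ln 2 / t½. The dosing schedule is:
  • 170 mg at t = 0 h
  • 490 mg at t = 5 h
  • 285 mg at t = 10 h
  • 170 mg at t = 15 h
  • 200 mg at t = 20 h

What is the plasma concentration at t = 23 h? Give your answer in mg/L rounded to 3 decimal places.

k = ln 2 / 1 = 0.69315 per h
Dose 1 (170 mg at t=0 h): 170·exp(−0.69315·23) = 0.000 mg/L
Dose 2 (490 mg at t=5 h): 490·exp(−0.69315·18) = 0.002 mg/L
Dose 3 (285 mg at t=10 h): 285·exp(−0.69315·13) = 0.035 mg/L
Dose 4 (170 mg at t=15 h): 170·exp(−0.69315·8) = 0.664 mg/L
Dose 5 (200 mg at t=20 h): 200·exp(−0.69315·3) = 25.000 mg/L
C(23) = 0.000 + 0.002 + 0.035 + 0.664 + 25.000 = 25.701 mg/L

25.701 mg/L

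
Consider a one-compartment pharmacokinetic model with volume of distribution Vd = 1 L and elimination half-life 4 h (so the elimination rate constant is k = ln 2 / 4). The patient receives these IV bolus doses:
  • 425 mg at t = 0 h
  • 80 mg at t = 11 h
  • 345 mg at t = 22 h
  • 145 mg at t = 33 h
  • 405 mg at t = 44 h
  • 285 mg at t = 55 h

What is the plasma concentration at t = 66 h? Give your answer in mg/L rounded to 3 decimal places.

51.970 mg/L

k = ln 2 / 4 = 0.17329 per h
Dose 1 (425 mg at t=0 h): 425·exp(−0.17329·66) = 0.005 mg/L
Dose 2 (80 mg at t=11 h): 80·exp(−0.17329·55) = 0.006 mg/L
Dose 3 (345 mg at t=22 h): 345·exp(−0.17329·44) = 0.168 mg/L
Dose 4 (145 mg at t=33 h): 145·exp(−0.17329·33) = 0.476 mg/L
Dose 5 (405 mg at t=44 h): 405·exp(−0.17329·22) = 8.949 mg/L
Dose 6 (285 mg at t=55 h): 285·exp(−0.17329·11) = 42.366 mg/L
C(66) = 0.005 + 0.006 + 0.168 + 0.476 + 8.949 + 42.366 = 51.970 mg/L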